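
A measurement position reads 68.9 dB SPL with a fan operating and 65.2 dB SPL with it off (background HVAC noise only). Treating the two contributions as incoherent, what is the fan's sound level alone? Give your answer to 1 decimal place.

Background correction is a power subtraction:
L_src = 10·log₁₀(10^(68.9/10) − 10^(65.2/10)) = 10·log₁₀(4451000) = 66.5 dB SPL.

66.5 dB SPL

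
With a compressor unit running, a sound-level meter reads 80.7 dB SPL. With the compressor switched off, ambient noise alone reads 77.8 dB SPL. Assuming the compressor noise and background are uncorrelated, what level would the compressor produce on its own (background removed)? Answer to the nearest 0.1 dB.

Background correction is a power subtraction:
L_src = 10·log₁₀(10^(80.7/10) − 10^(77.8/10)) = 10·log₁₀(57230000) = 77.6 dB SPL.

77.6 dB SPL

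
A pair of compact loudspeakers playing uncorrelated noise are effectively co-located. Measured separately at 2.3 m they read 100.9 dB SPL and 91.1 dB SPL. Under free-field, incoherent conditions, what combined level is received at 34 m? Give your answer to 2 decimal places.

Combined at 2.3 m: 10·log₁₀(10^(100.9/10)+10^(91.1/10)) = 101.332 dB SPL.
Then apply −20·log₁₀(34/2.3) = -23.395 dB → 77.94 dB SPL.

77.94 dB SPL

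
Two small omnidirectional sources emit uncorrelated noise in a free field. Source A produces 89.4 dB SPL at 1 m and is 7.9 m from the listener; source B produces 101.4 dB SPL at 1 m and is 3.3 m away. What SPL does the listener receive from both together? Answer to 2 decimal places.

At the listener: L_A = 89.4 − 20·log₁₀(7.9) = 71.447 dB; L_B = 101.4 − 20·log₁₀(3.3) = 91.030 dB.
Combined: 10·log₁₀(10^(71.447/10)+10^(91.030/10)) = 91.08 dB SPL.

91.08 dB SPL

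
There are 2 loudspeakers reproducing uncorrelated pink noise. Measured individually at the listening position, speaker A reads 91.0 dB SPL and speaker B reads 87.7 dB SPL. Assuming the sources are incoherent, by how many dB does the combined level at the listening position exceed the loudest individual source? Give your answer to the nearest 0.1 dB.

1.7 dB

Add the sources as powers (linear), then convert back to dB:
L_total = 10·log₁₀(10^(91.0/10) + 10^(87.7/10)) = 92.67 dB SPL.
Excess over the loudest (91.0 dB): 92.67 − 91.0 = 1.7 dB.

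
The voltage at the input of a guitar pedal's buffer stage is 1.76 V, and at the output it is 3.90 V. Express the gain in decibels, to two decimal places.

Voltage ratio → dB uses the 20·log₁₀ form:
20·log₁₀(3.90/1.76) = 20·log₁₀(2.216) = 6.91 dB.

6.91 dB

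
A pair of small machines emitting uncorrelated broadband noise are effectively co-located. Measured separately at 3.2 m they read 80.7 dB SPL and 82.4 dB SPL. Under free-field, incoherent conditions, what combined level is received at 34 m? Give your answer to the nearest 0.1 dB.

Combined at 3.2 m: 10·log₁₀(10^(80.7/10)+10^(82.4/10)) = 84.64 dB SPL.
Then apply −20·log₁₀(34/3.2) = -20.53 dB → 64.1 dB SPL.

64.1 dB SPL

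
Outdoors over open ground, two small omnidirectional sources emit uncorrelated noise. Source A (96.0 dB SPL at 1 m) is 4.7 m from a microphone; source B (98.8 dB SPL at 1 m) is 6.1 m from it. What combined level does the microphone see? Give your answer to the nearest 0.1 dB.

85.8 dB SPL

At the listener: L_A = 96.0 − 20·log₁₀(4.7) = 82.56 dB; L_B = 98.8 − 20·log₁₀(6.1) = 83.09 dB.
Combined: 10·log₁₀(10^(82.56/10)+10^(83.09/10)) = 85.8 dB SPL.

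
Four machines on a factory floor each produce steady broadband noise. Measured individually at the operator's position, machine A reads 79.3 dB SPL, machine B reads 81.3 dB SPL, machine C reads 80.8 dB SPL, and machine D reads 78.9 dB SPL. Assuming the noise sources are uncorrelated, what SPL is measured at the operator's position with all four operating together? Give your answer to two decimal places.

Uncorrelated sources add in intensity (power), not in dB.
L_total = 10·log₁₀(10^(79.3/10) + 10^(81.3/10) + 10^(80.8/10) + 10^(78.9/10)) = 10·log₁₀(417900000) = 86.21 dB SPL.

86.21 dB SPL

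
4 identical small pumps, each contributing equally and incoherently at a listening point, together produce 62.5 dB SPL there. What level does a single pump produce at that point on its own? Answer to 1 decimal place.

56.5 dB SPL

4 equal incoherent sources add 10·log₁₀(4) = 6.02 dB over one source.
L_one = 62.5 − 6.02 = 56.5 dB SPL.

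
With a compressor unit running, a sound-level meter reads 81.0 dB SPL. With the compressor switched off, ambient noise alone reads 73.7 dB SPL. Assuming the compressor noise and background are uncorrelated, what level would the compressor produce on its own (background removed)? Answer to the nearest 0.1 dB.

80.1 dB SPL

Remove the background by subtracting linear intensities:
L_src = 10·log₁₀(10^(81.0/10) − 10^(73.7/10)) = 10·log₁₀(102500000) = 80.1 dB SPL.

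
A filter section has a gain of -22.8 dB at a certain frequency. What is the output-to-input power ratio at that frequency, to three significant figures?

0.00525

Power ratio = 10^(dB/10).
10^(-22.8/10) = 10^(-2.280) = 0.00525.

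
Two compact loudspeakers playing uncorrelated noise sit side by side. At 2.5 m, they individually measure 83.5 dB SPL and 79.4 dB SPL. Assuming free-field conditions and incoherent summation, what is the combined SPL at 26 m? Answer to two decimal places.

Combined at 2.5 m: 10·log₁₀(10^(83.5/10)+10^(79.4/10)) = 84.927 dB SPL.
Then apply −20·log₁₀(26/2.5) = -20.341 dB → 64.59 dB SPL.

64.59 dB SPL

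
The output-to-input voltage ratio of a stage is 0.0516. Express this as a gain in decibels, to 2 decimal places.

Voltage ratio → dB uses the 20·log₁₀ form:
20·log₁₀(0.0516) = -25.75 dB.

-25.75 dB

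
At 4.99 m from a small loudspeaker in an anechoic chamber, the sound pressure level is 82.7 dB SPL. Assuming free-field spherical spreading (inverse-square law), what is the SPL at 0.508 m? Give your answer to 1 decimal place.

102.5 dB SPL

For a point source in a free field, ΔL = −20·log₁₀(d₂/d₁).
ΔL = −20·log₁₀(0.508/4.99) = 19.84 dB, so L₂ = 82.7 + (19.84) = 102.5 dB SPL.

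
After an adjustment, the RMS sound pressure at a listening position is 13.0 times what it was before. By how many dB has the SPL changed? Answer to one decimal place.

Sound pressure is an amplitude quantity: ΔL = 20·log₁₀(p₂/p₁).
20·log₁₀(13.0) = 22.3 dB.

22.3 dB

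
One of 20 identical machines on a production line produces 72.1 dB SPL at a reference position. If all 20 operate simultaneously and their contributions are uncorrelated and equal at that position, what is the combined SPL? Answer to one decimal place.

85.1 dB SPL

20 equal incoherent sources raise the level by 10·log₁₀(20) = 13.01 dB.
L_total = 72.1 + 13.01 = 85.1 dB SPL.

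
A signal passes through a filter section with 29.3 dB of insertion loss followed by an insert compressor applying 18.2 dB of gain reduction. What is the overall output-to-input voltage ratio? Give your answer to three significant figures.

0.00422

Net gain = (−29.3) + (−18.2) = -47.5 dB.
Voltage ratio = 10^(-47.5/20) = 0.00422.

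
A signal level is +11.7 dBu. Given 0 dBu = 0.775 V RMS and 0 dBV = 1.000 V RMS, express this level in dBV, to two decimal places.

The offset between the scales is 20·log₁₀(0.775/1.000) = −2.214 dB.
So dBV = +11.7 − 2.214 = +9.49 dBV.

+9.49 dBV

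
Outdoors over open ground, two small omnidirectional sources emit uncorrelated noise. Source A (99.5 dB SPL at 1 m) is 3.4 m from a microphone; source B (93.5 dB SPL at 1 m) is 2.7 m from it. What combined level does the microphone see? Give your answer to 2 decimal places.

At the listener: L_A = 99.5 − 20·log₁₀(3.4) = 88.870 dB; L_B = 93.5 − 20·log₁₀(2.7) = 84.873 dB.
Combined: 10·log₁₀(10^(88.870/10)+10^(84.873/10)) = 90.33 dB SPL.

90.33 dB SPL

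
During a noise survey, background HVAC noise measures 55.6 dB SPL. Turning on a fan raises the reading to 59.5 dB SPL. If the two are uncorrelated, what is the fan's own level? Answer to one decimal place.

57.2 dB SPL

Subtract intensities: L_src = 10·log₁₀(10^(L_total/10) − 10^(L_bg/10)).
L_src = 10·log₁₀(10^(59.5/10) − 10^(55.6/10)) = 10·log₁₀(528200) = 57.2 dB SPL.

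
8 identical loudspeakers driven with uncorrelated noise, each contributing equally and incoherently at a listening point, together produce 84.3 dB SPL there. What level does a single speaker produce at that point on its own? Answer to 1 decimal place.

75.3 dB SPL

8 equal incoherent sources add 10·log₁₀(8) = 9.03 dB over one source.
L_one = 84.3 − 9.03 = 75.3 dB SPL.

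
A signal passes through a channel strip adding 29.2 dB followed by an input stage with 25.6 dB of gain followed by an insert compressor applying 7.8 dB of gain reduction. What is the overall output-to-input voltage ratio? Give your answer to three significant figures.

Net gain = 29.2 + 25.6 + (−7.8) = 47.0 dB.
Voltage ratio = 10^(47.0/20) = 224.

224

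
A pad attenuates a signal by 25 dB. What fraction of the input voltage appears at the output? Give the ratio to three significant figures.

Voltage ratio = 10^(dB/20).
10^(-25/20) = 10^(-1.250) = 0.0562.

0.0562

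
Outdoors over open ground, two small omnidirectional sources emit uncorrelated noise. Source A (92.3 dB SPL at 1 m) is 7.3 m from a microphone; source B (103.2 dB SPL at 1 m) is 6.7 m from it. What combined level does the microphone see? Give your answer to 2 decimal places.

86.97 dB SPL

At the listener: L_A = 92.3 − 20·log₁₀(7.3) = 75.034 dB; L_B = 103.2 − 20·log₁₀(6.7) = 86.679 dB.
Combined: 10·log₁₀(10^(75.034/10)+10^(86.679/10)) = 86.97 dB SPL.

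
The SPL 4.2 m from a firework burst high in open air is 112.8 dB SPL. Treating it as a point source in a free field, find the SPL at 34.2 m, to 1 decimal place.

94.6 dB SPL

Inverse-square spreading gives ΔL = −20·log₁₀(d₂/d₁).
ΔL = −20·log₁₀(34.2/4.2) = -18.22 dB, so L₂ = 112.8 + (-18.22) = 94.6 dB SPL.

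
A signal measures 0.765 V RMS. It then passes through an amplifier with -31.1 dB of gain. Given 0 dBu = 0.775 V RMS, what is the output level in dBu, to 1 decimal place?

-31.2 dBu

Input level: 20·log₁₀(0.765/0.775) = -0.11 dBu.
Output: -0.11 − 31.1 = -31.2 dBu.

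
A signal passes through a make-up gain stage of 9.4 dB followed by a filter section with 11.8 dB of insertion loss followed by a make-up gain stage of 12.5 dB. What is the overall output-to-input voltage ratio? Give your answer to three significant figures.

3.20

Net gain = 9.4 + (−11.8) + 12.5 = 10.1 dB.
Voltage ratio = 10^(10.1/20) = 3.20.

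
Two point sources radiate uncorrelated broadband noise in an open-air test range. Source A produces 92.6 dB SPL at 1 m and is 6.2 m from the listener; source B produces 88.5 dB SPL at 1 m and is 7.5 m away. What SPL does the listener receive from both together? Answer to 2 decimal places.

At the listener: L_A = 92.6 − 20·log₁₀(6.2) = 76.752 dB; L_B = 88.5 − 20·log₁₀(7.5) = 70.999 dB.
Combined: 10·log₁₀(10^(76.752/10)+10^(70.999/10)) = 77.78 dB SPL.

77.78 dB SPL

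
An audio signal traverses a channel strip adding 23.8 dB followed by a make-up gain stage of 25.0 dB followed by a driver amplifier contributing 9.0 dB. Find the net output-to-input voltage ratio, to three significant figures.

776

Net gain = 23.8 + 25.0 + 9.0 = 57.8 dB.
Voltage ratio = 10^(57.8/20) = 776.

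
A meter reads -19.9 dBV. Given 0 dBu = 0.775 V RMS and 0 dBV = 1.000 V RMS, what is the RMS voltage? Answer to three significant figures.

0.101 V

V = 1.000 V × 10^(-19.9/20).
= 1.000 × 0.1012 = 0.101 V.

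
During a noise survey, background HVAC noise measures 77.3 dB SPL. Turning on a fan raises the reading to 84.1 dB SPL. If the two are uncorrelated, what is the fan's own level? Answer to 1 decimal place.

83.1 dB SPL

Remove the background by subtracting linear intensities:
L_src = 10·log₁₀(10^(84.1/10) − 10^(77.3/10)) = 10·log₁₀(203300000) = 83.1 dB SPL.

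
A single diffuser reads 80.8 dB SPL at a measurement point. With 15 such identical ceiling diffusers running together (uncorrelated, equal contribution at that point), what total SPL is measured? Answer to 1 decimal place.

15 equal incoherent sources raise the level by 10·log₁₀(15) = 11.76 dB.
L_total = 80.8 + 11.76 = 92.6 dB SPL.

92.6 dB SPL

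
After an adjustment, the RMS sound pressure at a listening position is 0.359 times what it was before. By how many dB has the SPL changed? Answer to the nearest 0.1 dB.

-8.9 dB

Sound pressure is an amplitude quantity: ΔL = 20·log₁₀(p₂/p₁).
20·log₁₀(0.359) = -8.9 dB.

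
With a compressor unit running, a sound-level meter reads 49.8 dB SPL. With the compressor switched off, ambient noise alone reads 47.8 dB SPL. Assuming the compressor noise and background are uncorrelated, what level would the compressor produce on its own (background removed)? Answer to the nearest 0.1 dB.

45.5 dB SPL

Subtract intensities: L_src = 10·log₁₀(10^(L_total/10) − 10^(L_bg/10)).
L_src = 10·log₁₀(10^(49.8/10) − 10^(47.8/10)) = 10·log₁₀(35240) = 45.5 dB SPL.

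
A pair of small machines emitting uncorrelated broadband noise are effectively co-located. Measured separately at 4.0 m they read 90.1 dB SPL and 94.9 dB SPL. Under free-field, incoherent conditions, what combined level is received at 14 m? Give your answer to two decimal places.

85.26 dB SPL

Combined at 4.0 m: 10·log₁₀(10^(90.1/10)+10^(94.9/10)) = 96.142 dB SPL.
Then apply −20·log₁₀(14/4.0) = -10.881 dB → 85.26 dB SPL.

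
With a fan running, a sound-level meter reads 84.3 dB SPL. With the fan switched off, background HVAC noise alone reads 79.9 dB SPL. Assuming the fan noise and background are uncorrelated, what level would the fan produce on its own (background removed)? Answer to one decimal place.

Subtract intensities: L_src = 10·log₁₀(10^(L_total/10) − 10^(L_bg/10)).
L_src = 10·log₁₀(10^(84.3/10) − 10^(79.9/10)) = 10·log₁₀(171400000) = 82.3 dB SPL.

82.3 dB SPL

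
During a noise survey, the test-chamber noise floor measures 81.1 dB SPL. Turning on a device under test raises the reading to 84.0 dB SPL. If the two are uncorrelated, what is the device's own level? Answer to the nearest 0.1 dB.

80.9 dB SPL

Background correction is a power subtraction:
L_src = 10·log₁₀(10^(84.0/10) − 10^(81.1/10)) = 10·log₁₀(122400000) = 80.9 dB SPL.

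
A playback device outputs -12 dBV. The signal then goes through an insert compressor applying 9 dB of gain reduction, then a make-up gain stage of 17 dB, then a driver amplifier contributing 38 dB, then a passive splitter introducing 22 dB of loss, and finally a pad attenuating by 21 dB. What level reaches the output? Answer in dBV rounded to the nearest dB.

Cascaded gains and losses add directly in dB.
-12 − 9 + 17 + 38 − 22 − 21 = -9 dBV.

-9 dBV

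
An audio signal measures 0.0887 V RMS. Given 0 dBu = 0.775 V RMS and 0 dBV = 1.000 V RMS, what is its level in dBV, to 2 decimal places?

-21.04 dBV

dBV = 20·log₁₀(V / 1.000 V).
20·log₁₀(0.0887/1.000) = -21.04 dBV.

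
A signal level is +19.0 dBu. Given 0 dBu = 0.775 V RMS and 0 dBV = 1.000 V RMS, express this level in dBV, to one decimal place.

+16.8 dBV

The offset between the scales is 20·log₁₀(0.775/1.000) = −2.214 dB.
So dBV = +19.0 − 2.214 = +16.8 dBV.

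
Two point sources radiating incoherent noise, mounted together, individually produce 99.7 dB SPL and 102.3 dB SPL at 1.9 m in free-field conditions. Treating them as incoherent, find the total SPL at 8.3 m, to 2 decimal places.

91.40 dB SPL

Combined at 1.9 m: 10·log₁₀(10^(99.7/10)+10^(102.3/10)) = 104.202 dB SPL.
Then apply −20·log₁₀(8.3/1.9) = -12.806 dB → 91.40 dB SPL.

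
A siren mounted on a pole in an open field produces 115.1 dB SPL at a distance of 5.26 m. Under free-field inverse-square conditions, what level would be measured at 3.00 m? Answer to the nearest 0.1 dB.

For a point source in a free field, ΔL = −20·log₁₀(d₂/d₁).
ΔL = −20·log₁₀(3.00/5.26) = 4.88 dB, so L₂ = 115.1 + (4.88) = 120.0 dB SPL.

120.0 dB SPL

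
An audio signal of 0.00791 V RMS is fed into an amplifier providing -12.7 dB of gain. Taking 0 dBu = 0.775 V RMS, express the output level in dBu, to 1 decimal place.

-52.5 dBu

Input level: 20·log₁₀(0.00791/0.775) = -39.82 dBu.
Output: -39.82 − 12.7 = -52.5 dBu.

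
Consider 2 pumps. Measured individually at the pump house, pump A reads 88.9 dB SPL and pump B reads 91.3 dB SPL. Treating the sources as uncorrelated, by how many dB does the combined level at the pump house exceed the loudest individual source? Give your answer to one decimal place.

2.0 dB

Incoherent sources sum as intensities:
L_total = 10·log₁₀(10^(88.9/10) + 10^(91.3/10)) = 93.27 dB SPL.
Excess over the loudest (91.3 dB): 93.27 − 91.3 = 2.0 dB.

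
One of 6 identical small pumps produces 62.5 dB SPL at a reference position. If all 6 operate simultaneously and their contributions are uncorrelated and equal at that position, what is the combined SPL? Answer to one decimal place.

6 equal incoherent sources raise the level by 10·log₁₀(6) = 7.78 dB.
L_total = 62.5 + 7.78 = 70.3 dB SPL.

70.3 dB SPL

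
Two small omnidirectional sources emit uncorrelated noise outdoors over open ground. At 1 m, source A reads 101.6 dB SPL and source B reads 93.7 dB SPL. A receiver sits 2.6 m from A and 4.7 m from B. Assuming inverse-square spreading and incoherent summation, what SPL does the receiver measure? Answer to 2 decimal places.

93.51 dB SPL

At the listener: L_A = 101.6 − 20·log₁₀(2.6) = 93.301 dB; L_B = 93.7 − 20·log₁₀(4.7) = 80.258 dB.
Combined: 10·log₁₀(10^(93.301/10)+10^(80.258/10)) = 93.51 dB SPL.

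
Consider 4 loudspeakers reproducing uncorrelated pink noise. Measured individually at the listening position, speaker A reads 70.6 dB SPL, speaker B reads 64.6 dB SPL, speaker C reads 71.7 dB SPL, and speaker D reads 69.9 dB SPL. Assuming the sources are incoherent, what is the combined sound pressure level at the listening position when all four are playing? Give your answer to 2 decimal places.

Incoherent sources sum as intensities:
L_total = 10·log₁₀(10^(70.6/10) + 10^(64.6/10) + 10^(71.7/10) + 10^(69.9/10)) = 10·log₁₀(38930000) = 75.90 dB SPL.

75.90 dB SPL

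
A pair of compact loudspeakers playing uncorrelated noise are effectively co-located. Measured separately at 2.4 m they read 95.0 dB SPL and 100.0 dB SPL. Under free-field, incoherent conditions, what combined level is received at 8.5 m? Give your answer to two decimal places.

90.21 dB SPL

Combined at 2.4 m: 10·log₁₀(10^(95.0/10)+10^(100.0/10)) = 101.193 dB SPL.
Then apply −20·log₁₀(8.5/2.4) = -10.984 dB → 90.21 dB SPL.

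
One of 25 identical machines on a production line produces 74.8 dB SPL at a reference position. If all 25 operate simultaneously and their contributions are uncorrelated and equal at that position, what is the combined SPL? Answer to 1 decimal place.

88.8 dB SPL

25 equal incoherent sources raise the level by 10·log₁₀(25) = 13.98 dB.
L_total = 74.8 + 13.98 = 88.8 dB SPL.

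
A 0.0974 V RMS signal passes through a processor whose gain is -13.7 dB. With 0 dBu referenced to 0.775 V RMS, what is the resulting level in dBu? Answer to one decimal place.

-31.7 dBu

Input level: 20·log₁₀(0.0974/0.775) = -18.01 dBu.
Output: -18.01 − 13.7 = -31.7 dBu.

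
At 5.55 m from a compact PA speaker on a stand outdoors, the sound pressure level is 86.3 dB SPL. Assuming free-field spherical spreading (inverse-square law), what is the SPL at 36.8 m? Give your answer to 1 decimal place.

Free-field point source: level drops by 20·log₁₀ of the distance ratio.
ΔL = −20·log₁₀(36.8/5.55) = -16.43 dB, so L₂ = 86.3 + (-16.43) = 69.9 dB SPL.

69.9 dB SPL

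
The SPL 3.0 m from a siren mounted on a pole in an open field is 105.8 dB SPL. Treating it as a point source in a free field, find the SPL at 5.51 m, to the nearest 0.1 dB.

Free-field point source: level drops by 20·log₁₀ of the distance ratio.
ΔL = −20·log₁₀(5.51/3.0) = -5.28 dB, so L₂ = 105.8 + (-5.28) = 100.5 dB SPL.

100.5 dB SPL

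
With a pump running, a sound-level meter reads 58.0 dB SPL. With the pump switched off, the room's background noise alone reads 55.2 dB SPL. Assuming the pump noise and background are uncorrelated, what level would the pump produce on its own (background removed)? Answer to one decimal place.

54.8 dB SPL

Remove the background by subtracting linear intensities:
L_src = 10·log₁₀(10^(58.0/10) − 10^(55.2/10)) = 10·log₁₀(299800) = 54.8 dB SPL.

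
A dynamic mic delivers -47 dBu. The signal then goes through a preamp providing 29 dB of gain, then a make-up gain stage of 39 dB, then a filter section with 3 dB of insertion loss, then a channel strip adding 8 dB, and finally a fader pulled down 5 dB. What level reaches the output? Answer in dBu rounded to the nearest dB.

In dB, series stages simply add:
-47 + 29 + 39 − 3 + 8 − 5 = +21 dBu.

+21 dBu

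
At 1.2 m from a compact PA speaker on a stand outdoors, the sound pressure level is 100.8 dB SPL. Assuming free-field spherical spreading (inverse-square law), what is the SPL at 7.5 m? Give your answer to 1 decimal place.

84.9 dB SPL

Inverse-square spreading gives ΔL = −20·log₁₀(d₂/d₁).
ΔL = −20·log₁₀(7.5/1.2) = -15.92 dB, so L₂ = 100.8 + (-15.92) = 84.9 dB SPL.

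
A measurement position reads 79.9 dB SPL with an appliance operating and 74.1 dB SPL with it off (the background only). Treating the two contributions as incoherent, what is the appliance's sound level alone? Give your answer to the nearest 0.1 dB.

Background correction is a power subtraction:
L_src = 10·log₁₀(10^(79.9/10) − 10^(74.1/10)) = 10·log₁₀(72020000) = 78.6 dB SPL.

78.6 dB SPL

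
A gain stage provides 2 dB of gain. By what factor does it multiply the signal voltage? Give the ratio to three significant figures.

Voltage ratio = 10^(dB/20).
10^(2/20) = 10^(0.1000) = 1.26.

1.26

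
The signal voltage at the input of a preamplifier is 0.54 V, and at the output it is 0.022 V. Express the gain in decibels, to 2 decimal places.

Voltage ratio → dB uses the 20·log₁₀ form:
20·log₁₀(0.022/0.54) = 20·log₁₀(0.04074) = -27.80 dB.

-27.80 dB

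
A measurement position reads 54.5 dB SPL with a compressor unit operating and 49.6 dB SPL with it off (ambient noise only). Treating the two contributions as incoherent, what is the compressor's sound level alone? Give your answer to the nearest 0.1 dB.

52.8 dB SPL

Background correction is a power subtraction:
L_src = 10·log₁₀(10^(54.5/10) − 10^(49.6/10)) = 10·log₁₀(190600) = 52.8 dB SPL.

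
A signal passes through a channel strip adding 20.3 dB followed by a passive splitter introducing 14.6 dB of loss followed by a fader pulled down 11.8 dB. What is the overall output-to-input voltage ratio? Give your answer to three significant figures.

Net gain = 20.3 + (−14.6) + (−11.8) = -6.1 dB.
Voltage ratio = 10^(-6.1/20) = 0.495.

0.495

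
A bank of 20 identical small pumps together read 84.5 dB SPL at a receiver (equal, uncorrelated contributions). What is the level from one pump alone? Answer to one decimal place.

20 equal incoherent sources add 10·log₁₀(20) = 13.01 dB over one source.
L_one = 84.5 − 13.01 = 71.5 dB SPL.

71.5 dB SPL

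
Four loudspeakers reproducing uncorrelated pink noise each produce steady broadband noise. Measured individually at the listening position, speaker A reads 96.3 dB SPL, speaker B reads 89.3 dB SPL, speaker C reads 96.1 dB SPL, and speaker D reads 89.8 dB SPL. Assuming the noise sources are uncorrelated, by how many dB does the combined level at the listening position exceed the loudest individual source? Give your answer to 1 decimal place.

Uncorrelated sources add in intensity (power), not in dB.
L_total = 10·log₁₀(10^(96.3/10) + 10^(89.3/10) + 10^(96.1/10) + 10^(89.8/10)) = 100.06 dB SPL.
Excess over the loudest (96.3 dB): 100.06 − 96.3 = 3.8 dB.

3.8 dB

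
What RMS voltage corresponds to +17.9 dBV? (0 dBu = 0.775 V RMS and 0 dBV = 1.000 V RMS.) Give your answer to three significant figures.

7.85 V

V = 1.000 V × 10^(+17.9/20).
= 1.000 × 7.852 = 7.85 V.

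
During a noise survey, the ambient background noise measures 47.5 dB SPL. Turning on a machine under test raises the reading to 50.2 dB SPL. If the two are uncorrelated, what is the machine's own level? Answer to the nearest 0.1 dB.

46.9 dB SPL

Remove the background by subtracting linear intensities:
L_src = 10·log₁₀(10^(50.2/10) − 10^(47.5/10)) = 10·log₁₀(48480) = 46.9 dB SPL.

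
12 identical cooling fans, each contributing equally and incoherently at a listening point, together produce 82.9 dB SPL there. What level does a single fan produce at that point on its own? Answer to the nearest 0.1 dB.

72.1 dB SPL

12 equal incoherent sources add 10·log₁₀(12) = 10.79 dB over one source.
L_one = 82.9 − 10.79 = 72.1 dB SPL.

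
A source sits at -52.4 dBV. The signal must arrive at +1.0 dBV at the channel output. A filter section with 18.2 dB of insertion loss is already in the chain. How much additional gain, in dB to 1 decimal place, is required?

The required make-up gain is the shortfall in the dB sum.
G = +1.0 − (-52.4) + 18.2 = 71.6 dB.

71.6 dB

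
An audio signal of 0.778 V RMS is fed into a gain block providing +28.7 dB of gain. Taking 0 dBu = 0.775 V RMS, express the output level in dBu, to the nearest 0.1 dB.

Input level: 20·log₁₀(0.778/0.775) = 0.03 dBu.
Output: 0.03 + 28.7 = +28.7 dBu.

+28.7 dBu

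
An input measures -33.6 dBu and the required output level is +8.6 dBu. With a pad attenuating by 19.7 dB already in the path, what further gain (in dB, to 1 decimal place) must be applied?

The required make-up gain is the shortfall in the dB sum.
G = +8.6 − (-33.6) + 19.7 = 61.9 dB.

61.9 dB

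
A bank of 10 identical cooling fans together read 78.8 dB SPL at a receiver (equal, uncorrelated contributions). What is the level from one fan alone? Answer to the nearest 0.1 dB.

68.8 dB SPL

10 equal incoherent sources add 10·log₁₀(10) = 10.00 dB over one source.
L_one = 78.8 − 10.00 = 68.8 dB SPL.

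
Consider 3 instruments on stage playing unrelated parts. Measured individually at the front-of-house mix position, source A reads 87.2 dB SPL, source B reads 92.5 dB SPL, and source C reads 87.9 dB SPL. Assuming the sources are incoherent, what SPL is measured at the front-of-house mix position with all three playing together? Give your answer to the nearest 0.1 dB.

Incoherent sources sum as intensities:
L_total = 10·log₁₀(10^(87.2/10) + 10^(92.5/10) + 10^(87.9/10)) = 10·log₁₀(2920000000) = 94.7 dB SPL.

94.7 dB SPL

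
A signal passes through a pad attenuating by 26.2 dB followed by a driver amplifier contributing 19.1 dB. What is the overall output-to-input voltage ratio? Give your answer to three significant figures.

0.442

Net gain = (−26.2) + 19.1 = -7.1 dB.
Voltage ratio = 10^(-7.1/20) = 0.442.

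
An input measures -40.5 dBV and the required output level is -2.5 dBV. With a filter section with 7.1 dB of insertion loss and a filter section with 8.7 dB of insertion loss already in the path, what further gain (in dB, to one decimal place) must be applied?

53.8 dB

The required make-up gain is the shortfall in the dB sum.
G = -2.5 − (-40.5) + 7.1 + 8.7 = 53.8 dB.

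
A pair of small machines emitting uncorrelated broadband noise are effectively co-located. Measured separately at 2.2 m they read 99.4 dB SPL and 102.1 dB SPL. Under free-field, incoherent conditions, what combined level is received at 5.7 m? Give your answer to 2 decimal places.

95.70 dB SPL

Combined at 2.2 m: 10·log₁₀(10^(99.4/10)+10^(102.1/10)) = 103.967 dB SPL.
Then apply −20·log₁₀(5.7/2.2) = -8.269 dB → 95.70 dB SPL.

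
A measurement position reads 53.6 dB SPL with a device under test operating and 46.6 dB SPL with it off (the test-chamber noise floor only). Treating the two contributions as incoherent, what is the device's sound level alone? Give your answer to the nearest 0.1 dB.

Background correction is a power subtraction:
L_src = 10·log₁₀(10^(53.6/10) − 10^(46.6/10)) = 10·log₁₀(183400) = 52.6 dB SPL.

52.6 dB SPL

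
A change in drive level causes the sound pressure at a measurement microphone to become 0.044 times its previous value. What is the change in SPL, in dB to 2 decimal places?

-27.13 dB

Sound pressure is an amplitude quantity: ΔL = 20·log₁₀(p₂/p₁).
20·log₁₀(0.044) = -27.13 dB.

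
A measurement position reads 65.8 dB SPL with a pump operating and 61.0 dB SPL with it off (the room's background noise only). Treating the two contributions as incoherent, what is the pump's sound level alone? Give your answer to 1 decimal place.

Subtract intensities: L_src = 10·log₁₀(10^(L_total/10) − 10^(L_bg/10)).
L_src = 10·log₁₀(10^(65.8/10) − 10^(61.0/10)) = 10·log₁₀(2543000) = 64.1 dB SPL.

64.1 dB SPL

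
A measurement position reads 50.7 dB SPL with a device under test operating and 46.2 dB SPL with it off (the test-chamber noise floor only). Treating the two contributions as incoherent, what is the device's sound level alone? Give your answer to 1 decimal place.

48.8 dB SPL

Remove the background by subtracting linear intensities:
L_src = 10·log₁₀(10^(50.7/10) − 10^(46.2/10)) = 10·log₁₀(75800) = 48.8 dB SPL.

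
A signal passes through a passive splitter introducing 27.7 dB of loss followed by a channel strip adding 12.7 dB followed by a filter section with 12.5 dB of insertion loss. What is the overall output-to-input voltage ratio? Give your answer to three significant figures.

Net gain = (−27.7) + 12.7 + (−12.5) = -27.5 dB.
Voltage ratio = 10^(-27.5/20) = 0.0422.

0.0422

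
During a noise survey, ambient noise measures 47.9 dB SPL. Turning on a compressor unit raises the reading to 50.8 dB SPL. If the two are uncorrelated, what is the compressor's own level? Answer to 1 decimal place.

47.7 dB SPL

Background correction is a power subtraction:
L_src = 10·log₁₀(10^(50.8/10) − 10^(47.9/10)) = 10·log₁₀(58570) = 47.7 dB SPL.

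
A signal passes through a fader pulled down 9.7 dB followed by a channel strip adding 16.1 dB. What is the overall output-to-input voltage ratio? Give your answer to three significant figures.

Net gain = (−9.7) + 16.1 = 6.4 dB.
Voltage ratio = 10^(6.4/20) = 2.09.

2.09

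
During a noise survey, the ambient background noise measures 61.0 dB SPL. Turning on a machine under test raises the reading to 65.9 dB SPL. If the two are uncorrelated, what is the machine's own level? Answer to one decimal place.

Remove the background by subtracting linear intensities:
L_src = 10·log₁₀(10^(65.9/10) − 10^(61.0/10)) = 10·log₁₀(2632000) = 64.2 dB SPL.

64.2 dB SPL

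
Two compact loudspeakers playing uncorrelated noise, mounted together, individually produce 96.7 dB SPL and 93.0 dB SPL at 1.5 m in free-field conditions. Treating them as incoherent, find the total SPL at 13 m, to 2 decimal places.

79.49 dB SPL

Combined at 1.5 m: 10·log₁₀(10^(96.7/10)+10^(93.0/10)) = 98.243 dB SPL.
Then apply −20·log₁₀(13/1.5) = -18.757 dB → 79.49 dB SPL.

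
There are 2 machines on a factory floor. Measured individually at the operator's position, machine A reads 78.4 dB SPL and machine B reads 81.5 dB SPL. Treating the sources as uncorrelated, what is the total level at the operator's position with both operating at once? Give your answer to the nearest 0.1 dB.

Uncorrelated sources add in intensity (power), not in dB.
L_total = 10·log₁₀(10^(78.4/10) + 10^(81.5/10)) = 10·log₁₀(210400000) = 83.2 dB SPL.

83.2 dB SPL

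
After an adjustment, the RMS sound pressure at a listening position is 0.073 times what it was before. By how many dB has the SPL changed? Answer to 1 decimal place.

SPL change from a pressure ratio uses the 20·log₁₀ form:
20·log₁₀(0.073) = -22.7 dB.

-22.7 dB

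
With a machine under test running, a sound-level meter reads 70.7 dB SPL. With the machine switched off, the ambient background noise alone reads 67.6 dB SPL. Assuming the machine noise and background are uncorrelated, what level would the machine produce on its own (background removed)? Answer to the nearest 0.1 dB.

67.8 dB SPL

Remove the background by subtracting linear intensities:
L_src = 10·log₁₀(10^(70.7/10) − 10^(67.6/10)) = 10·log₁₀(5995000) = 67.8 dB SPL.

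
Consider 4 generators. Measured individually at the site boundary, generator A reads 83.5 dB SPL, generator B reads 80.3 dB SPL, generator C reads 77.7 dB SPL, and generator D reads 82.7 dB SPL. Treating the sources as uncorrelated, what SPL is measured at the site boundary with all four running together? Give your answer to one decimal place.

Incoherent sources sum as intensities:
L_total = 10·log₁₀(10^(83.5/10) + 10^(80.3/10) + 10^(77.7/10) + 10^(82.7/10)) = 10·log₁₀(576100000) = 87.6 dB SPL.

87.6 dB SPL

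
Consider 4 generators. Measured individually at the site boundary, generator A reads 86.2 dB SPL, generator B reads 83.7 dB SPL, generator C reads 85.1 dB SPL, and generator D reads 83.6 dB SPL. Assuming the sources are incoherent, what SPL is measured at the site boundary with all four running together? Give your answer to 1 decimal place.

Incoherent sources sum as intensities:
L_total = 10·log₁₀(10^(86.2/10) + 10^(83.7/10) + 10^(85.1/10) + 10^(83.6/10)) = 10·log₁₀(1204000000) = 90.8 dB SPL.

90.8 dB SPL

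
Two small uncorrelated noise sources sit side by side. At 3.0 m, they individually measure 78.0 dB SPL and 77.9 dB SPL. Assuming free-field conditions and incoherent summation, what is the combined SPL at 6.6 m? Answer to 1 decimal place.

74.1 dB SPL

Combined at 3.0 m: 10·log₁₀(10^(78.0/10)+10^(77.9/10)) = 80.96 dB SPL.
Then apply −20·log₁₀(6.6/3.0) = -6.85 dB → 74.1 dB SPL.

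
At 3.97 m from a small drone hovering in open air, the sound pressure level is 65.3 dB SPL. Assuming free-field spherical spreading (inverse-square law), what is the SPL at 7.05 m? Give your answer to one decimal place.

60.3 dB SPL

Inverse-square spreading gives ΔL = −20·log₁₀(d₂/d₁).
ΔL = −20·log₁₀(7.05/3.97) = -4.99 dB, so L₂ = 65.3 + (-4.99) = 60.3 dB SPL.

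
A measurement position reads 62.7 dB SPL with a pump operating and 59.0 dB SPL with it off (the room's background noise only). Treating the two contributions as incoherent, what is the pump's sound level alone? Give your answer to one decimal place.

60.3 dB SPL

Remove the background by subtracting linear intensities:
L_src = 10·log₁₀(10^(62.7/10) − 10^(59.0/10)) = 10·log₁₀(1068000) = 60.3 dB SPL.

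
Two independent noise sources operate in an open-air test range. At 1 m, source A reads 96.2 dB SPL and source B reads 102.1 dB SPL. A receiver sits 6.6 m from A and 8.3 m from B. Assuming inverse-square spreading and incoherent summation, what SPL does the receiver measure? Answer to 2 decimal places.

At the listener: L_A = 96.2 − 20·log₁₀(6.6) = 79.809 dB; L_B = 102.1 − 20·log₁₀(8.3) = 83.718 dB.
Combined: 10·log₁₀(10^(79.809/10)+10^(83.718/10)) = 85.20 dB SPL.

85.20 dB SPL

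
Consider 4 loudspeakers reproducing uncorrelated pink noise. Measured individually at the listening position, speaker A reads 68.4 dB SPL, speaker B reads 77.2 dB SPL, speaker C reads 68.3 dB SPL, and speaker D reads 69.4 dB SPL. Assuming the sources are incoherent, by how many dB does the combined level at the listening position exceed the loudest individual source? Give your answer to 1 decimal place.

1.5 dB

Uncorrelated sources add in intensity (power), not in dB.
L_total = 10·log₁₀(10^(68.4/10) + 10^(77.2/10) + 10^(68.3/10) + 10^(69.4/10)) = 78.74 dB SPL.
Excess over the loudest (77.2 dB): 78.74 − 77.2 = 1.5 dB.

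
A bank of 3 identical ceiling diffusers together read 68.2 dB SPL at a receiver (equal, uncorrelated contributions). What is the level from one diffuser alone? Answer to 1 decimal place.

3 equal incoherent sources add 10·log₁₀(3) = 4.77 dB over one source.
L_one = 68.2 − 4.77 = 63.4 dB SPL.

63.4 dB SPL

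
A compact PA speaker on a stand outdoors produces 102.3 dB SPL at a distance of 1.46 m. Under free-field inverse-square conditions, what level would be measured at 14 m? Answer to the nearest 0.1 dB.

82.7 dB SPL

For a point source in a free field, ΔL = −20·log₁₀(d₂/d₁).
ΔL = −20·log₁₀(14/1.46) = -19.64 dB, so L₂ = 102.3 + (-19.64) = 82.7 dB SPL.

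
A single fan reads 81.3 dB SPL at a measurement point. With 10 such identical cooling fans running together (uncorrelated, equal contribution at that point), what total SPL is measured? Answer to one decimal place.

91.3 dB SPL

10 equal incoherent sources raise the level by 10·log₁₀(10) = 10.00 dB.
L_total = 81.3 + 10.00 = 91.3 dB SPL.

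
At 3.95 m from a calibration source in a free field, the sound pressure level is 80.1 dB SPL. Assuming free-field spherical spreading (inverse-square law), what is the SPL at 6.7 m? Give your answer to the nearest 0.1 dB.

Free-field point source: level drops by 20·log₁₀ of the distance ratio.
ΔL = −20·log₁₀(6.7/3.95) = -4.59 dB, so L₂ = 80.1 + (-4.59) = 75.5 dB SPL.

75.5 dB SPL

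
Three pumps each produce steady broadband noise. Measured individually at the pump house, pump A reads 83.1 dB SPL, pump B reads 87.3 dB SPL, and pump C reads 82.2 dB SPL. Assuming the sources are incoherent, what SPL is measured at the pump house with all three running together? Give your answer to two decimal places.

Add the sources as powers (linear), then convert back to dB:
L_total = 10·log₁₀(10^(83.1/10) + 10^(87.3/10) + 10^(82.2/10)) = 10·log₁₀(907200000) = 89.58 dB SPL.

89.58 dB SPL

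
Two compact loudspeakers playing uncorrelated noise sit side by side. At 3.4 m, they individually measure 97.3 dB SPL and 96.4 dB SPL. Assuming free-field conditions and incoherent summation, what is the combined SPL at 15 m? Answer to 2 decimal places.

Combined at 3.4 m: 10·log₁₀(10^(97.3/10)+10^(96.4/10)) = 99.884 dB SPL.
Then apply −20·log₁₀(15/3.4) = -12.892 dB → 86.99 dB SPL.

86.99 dB SPL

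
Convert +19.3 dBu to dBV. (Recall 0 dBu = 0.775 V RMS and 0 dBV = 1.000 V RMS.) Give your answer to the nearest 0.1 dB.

The offset between the scales is 20·log₁₀(0.775/1.000) = −2.214 dB.
So dBV = +19.3 − 2.214 = +17.1 dBV.

+17.1 dBV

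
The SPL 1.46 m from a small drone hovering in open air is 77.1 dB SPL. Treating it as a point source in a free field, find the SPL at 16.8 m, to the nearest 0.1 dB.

Inverse-square spreading gives ΔL = −20·log₁₀(d₂/d₁).
ΔL = −20·log₁₀(16.8/1.46) = -21.22 dB, so L₂ = 77.1 + (-21.22) = 55.9 dB SPL.

55.9 dB SPL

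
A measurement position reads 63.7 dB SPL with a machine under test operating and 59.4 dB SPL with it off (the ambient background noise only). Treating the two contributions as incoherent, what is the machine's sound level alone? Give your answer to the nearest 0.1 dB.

61.7 dB SPL

Background correction is a power subtraction:
L_src = 10·log₁₀(10^(63.7/10) − 10^(59.4/10)) = 10·log₁₀(1473000) = 61.7 dB SPL.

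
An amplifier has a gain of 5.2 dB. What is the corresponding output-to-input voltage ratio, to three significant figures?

1.82

Voltage ratio = 10^(dB/20).
10^(5.2/20) = 10^(0.2600) = 1.82.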